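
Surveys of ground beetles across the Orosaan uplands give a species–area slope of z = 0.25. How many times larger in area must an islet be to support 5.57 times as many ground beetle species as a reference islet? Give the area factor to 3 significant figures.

963

(A₂/A₁)^0.25 = 5.57, so A₂/A₁ = 5.57^(1/0.25) = 5.57^4
ln(A₂/A₁) = ln 5.57 / 0.25 = 1.7174 / 0.25 = 6.8696
A₂/A₁ = e^6.8696 ≈ 962.5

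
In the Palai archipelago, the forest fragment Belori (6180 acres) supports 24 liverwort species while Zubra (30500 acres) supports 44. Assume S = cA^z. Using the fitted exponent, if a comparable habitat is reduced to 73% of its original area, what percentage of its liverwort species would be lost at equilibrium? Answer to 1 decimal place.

z = ln(44/24) / ln(30500/6180) = 0.6061 / 1.5964 = 0.3797
S_new/S_old = (A_new/A_old)^z = 0.73^0.3797 = exp(0.3797 × -0.3147) = 0.8874
Fraction lost = 1 − 0.8874 = 0.1126

11.3%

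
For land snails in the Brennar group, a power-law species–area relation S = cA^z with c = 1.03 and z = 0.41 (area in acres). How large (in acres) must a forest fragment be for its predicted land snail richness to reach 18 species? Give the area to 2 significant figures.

1100 acres

18 = 1.03 × A^0.41  ⇒  A^0.41 = 18/1.03 = 17.48
ln A = ln(17.48) / 0.41 = 2.8608 / 0.41 = 6.9776
A = e^6.9776 ≈ 1072 acres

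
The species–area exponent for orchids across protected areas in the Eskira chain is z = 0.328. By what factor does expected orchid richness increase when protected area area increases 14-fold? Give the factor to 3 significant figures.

2.38

S₂/S₁ = (A₂/A₁)^z = 14^0.328
ln(S₂/S₁) = 0.328 × ln 14 = 0.328 × 2.6391 = 0.8656
S₂/S₁ = e^0.8656 ≈ 2.376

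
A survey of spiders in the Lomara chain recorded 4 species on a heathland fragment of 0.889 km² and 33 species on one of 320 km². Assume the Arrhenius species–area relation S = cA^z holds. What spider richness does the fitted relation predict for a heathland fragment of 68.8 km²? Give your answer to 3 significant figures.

z = ln(33/4) / ln(320/0.889) = 2.1102 / 5.8860 = 0.3585
c = 4 / 0.889^0.3585 = 4 / 0.9587 = 4.172
S₃ = 4.172 × 68.8^0.3585 = 4.172 × 4.558 ≈ 19.02

19.0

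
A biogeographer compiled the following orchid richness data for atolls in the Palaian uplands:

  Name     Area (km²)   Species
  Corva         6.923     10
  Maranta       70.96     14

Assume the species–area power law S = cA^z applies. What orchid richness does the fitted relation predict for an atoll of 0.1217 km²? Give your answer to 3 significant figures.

z = ln(14/10) / ln(70.96/6.923) = 0.3365 / 2.3273 = 0.1446
c = 10 / 6.923^0.1446 = 10 / 1.323 = 7.56
S₃ = 7.56 × 0.1217^0.1446 = 7.56 × 0.7375 ≈ 5.575

5.58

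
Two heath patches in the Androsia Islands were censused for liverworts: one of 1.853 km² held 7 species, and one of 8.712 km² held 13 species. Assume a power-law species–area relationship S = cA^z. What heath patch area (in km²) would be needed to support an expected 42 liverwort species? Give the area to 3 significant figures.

z = ln(13/7) / ln(8.712/1.853) = 0.6190 / 1.5479 = 0.3999
c = 7 / 1.853^0.3999 = 7 / 1.28 = 5.47
A = (42/5.47)^(1/0.3999) ⇒ ln A = ln(7.679)/0.3999 = 5.0971
A = e^5.0971 ≈ 163.5 km²

164 km²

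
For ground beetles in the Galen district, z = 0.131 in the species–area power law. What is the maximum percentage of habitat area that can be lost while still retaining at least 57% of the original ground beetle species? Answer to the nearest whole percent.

99%

Need (A_new/A_old)^0.131 = 0.57, so A_new/A_old = 0.57^(1/0.131) = 0.57^7.634
ln(A_new/A_old) = ln 0.57 / 0.131 = -0.5621 / 0.131 = -4.2910
A_new/A_old = e^-4.2910 ≈ 0.01369
Fraction that can be lost = 1 − 0.01369 = 0.9863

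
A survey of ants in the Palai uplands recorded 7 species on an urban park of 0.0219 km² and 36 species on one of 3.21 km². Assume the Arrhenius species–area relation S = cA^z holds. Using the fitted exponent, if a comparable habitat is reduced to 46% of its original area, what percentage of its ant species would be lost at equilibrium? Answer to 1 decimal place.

z = ln(36/7) / ln(3.21/0.0219) = 1.6376 / 4.9875 = 0.3283
S_new/S_old = (A_new/A_old)^z = 0.46^0.3283 = exp(0.3283 × -0.7765) = 0.7749
Fraction lost = 1 − 0.7749 = 0.2251

22.5%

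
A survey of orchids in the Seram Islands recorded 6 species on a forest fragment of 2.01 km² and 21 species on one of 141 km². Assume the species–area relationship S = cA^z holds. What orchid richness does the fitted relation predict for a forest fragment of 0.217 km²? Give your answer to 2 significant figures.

z = ln(21/6) / ln(141/2.01) = 1.2528 / 4.2506 = 0.2947
c = 6 / 2.01^0.2947 = 6 / 1.228 = 4.884
S₃ = 4.884 × 0.217^0.2947 = 4.884 × 0.6374 ≈ 3.113

3.1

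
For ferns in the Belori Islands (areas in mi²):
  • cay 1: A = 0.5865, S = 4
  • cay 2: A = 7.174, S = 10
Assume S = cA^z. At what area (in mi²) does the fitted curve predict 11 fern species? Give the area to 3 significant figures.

z = ln(10/4) / ln(7.174/0.5865) = 0.9163 / 2.5040 = 0.3659
c = 4 / 0.5865^0.3659 = 4 / 0.8226 = 4.862
A = (11/4.862)^(1/0.3659) ⇒ ln A = ln(2.262)/0.3659 = 2.2309
A = e^2.2309 ≈ 9.308 mi²

9.31 mi²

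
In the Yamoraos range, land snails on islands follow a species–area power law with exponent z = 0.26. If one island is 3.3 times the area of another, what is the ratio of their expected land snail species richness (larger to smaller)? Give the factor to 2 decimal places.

S₂/S₁ = (A₂/A₁)^z = 3.3^0.26
ln(S₂/S₁) = 0.26 × ln 3.3 = 0.26 × 1.1939 = 0.3104
S₂/S₁ = e^0.3104 ≈ 1.364

1.36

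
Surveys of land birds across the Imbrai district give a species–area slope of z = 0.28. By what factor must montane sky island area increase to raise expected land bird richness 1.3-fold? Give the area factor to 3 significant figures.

2.55

(A₂/A₁)^0.28 = 1.3, so A₂/A₁ = 1.3^(1/0.28) = 1.3^3.571
ln(A₂/A₁) = ln 1.3 / 0.28 = 0.2624 / 0.28 = 0.9370
A₂/A₁ = e^0.9370 ≈ 2.552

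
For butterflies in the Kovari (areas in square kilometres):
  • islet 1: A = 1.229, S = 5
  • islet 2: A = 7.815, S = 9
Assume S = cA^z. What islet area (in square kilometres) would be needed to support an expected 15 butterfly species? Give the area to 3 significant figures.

z = ln(9/5) / ln(7.815/1.229) = 0.5878 / 1.8498 = 0.3177
c = 5 / 1.229^0.3177 = 5 / 1.068 = 4.683
A = (15/4.683)^(1/0.3177) ⇒ ln A = ln(3.203)/0.3177 = 3.6637
A = e^3.6637 ≈ 39 square kilometres

39.0 square kilometres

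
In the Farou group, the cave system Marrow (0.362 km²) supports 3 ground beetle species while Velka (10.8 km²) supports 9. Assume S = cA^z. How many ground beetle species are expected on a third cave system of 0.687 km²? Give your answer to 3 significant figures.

3.69

z = ln(9/3) / ln(10.8/0.362) = 1.0986 / 3.3957 = 0.3235
c = 3 / 0.362^0.3235 = 3 / 0.7198 = 4.168
S₃ = 4.168 × 0.687^0.3235 = 4.168 × 0.8856 ≈ 3.691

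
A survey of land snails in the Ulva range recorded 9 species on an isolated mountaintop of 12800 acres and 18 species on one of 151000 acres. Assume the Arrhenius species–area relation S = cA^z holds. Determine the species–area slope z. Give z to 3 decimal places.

0.281

Taking logs: ln S = ln c + z ln A, so z = (ln S₂ − ln S₁)/(ln A₂ − ln A₁).
z = ln(18/9) / ln(151000/12800) = ln(2) / ln(11.8) = 0.6931 / 2.4678 = 0.2809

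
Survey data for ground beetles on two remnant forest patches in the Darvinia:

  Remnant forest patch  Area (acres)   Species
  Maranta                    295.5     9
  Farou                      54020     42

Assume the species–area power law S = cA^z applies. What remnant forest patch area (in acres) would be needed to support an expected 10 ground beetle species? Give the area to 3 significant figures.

422 acres

z = ln(42/9) / ln(54020/295.5) = 1.5404 / 5.2084 = 0.2958
c = 9 / 295.5^0.2958 = 9 / 5.379 = 1.673
A = (10/1.673)^(1/0.2958) ⇒ ln A = ln(5.977)/0.2958 = 6.0449
A = e^6.0449 ≈ 422 acres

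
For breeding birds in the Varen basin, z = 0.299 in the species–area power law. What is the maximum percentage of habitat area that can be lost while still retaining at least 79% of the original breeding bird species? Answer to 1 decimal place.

54.5%

Need (A_new/A_old)^0.299 = 0.79, so A_new/A_old = 0.79^(1/0.299) = 0.79^3.344
ln(A_new/A_old) = ln 0.79 / 0.299 = -0.2357 / 0.299 = -0.7884
A_new/A_old = e^-0.7884 ≈ 0.4546
Fraction that can be lost = 1 − 0.4546 = 0.5454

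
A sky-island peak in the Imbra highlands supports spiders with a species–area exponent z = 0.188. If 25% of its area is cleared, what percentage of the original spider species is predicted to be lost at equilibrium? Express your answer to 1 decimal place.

5.3%

S_new/S_old = (A_new/A_old)^z = 0.75^0.188
= exp(0.188 × ln 0.75) = exp(0.188 × -0.2877) = exp(-0.0541) ≈ 0.9474
Fraction lost = 1 − 0.9474 = 0.05265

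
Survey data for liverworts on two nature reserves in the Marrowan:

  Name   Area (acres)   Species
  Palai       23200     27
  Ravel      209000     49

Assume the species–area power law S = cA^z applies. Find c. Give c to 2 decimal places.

1.77

z = ln(S₂/S₁) / ln(A₂/A₁) = ln(49/27) / ln(209000/23200) = 0.5960 / 2.1982 = 0.2711
c = S₁ / A₁^z = 27 / 23200^0.2711 = 27 / 15.26 = 1.769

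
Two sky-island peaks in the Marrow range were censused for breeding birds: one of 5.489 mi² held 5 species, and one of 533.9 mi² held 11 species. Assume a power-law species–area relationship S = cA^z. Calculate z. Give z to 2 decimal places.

0.17

Taking logs: ln S = ln c + z ln A, so z = (ln S₂ − ln S₁)/(ln A₂ − ln A₁).
z = ln(11/5) / ln(533.9/5.489) = ln(2.2) / ln(97.27) = 0.7885 / 4.5775 = 0.1722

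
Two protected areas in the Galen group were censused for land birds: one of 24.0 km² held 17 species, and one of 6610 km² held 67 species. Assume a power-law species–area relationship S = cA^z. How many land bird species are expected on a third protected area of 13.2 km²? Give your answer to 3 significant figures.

14.7

z = ln(67/17) / ln(6610/24) = 1.3715 / 5.6183 = 0.2441
c = 17 / 24^0.2441 = 17 / 2.172 = 7.826
S₃ = 7.826 × 13.2^0.2441 = 7.826 × 1.877 ≈ 14.69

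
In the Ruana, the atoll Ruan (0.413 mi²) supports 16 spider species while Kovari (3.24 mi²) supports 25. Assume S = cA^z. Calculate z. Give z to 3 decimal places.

0.217

Taking logs: ln S = ln c + z ln A, so z = (ln S₂ − ln S₁)/(ln A₂ − ln A₁).
z = ln(25/16) / ln(3.24/0.413) = ln(1.562) / ln(7.845) = 0.4463 / 2.0599 = 0.2167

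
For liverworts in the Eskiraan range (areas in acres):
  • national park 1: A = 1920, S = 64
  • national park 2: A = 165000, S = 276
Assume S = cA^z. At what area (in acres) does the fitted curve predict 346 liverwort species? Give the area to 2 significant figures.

330000 acres

z = ln(276/64) / ln(165000/1920) = 1.4615 / 4.4536 = 0.3282
c = 64 / 1920^0.3282 = 64 / 11.95 = 5.354
A = (346/5.354)^(1/0.3282) ⇒ ln A = ln(64.62)/0.3282 = 12.7025
A = e^12.7025 ≈ 328567 acres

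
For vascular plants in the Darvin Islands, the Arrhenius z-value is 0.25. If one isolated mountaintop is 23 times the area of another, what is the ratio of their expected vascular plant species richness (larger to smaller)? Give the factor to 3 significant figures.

2.19

S₂/S₁ = (A₂/A₁)^z = 23^0.25
ln(S₂/S₁) = 0.25 × ln 23 = 0.25 × 3.1355 = 0.7839
S₂/S₁ = e^0.7839 ≈ 2.19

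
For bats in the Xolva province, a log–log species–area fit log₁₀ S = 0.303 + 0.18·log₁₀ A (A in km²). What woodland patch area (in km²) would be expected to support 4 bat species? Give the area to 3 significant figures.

4 = 2.009 × A^0.18  ⇒  A^0.18 = 4/2.009 = 1.991
ln A = ln(1.991) / 0.18 = 0.6886 / 0.18 = 3.8256
A = e^3.8256 ≈ 45.86 km²

45.9 km²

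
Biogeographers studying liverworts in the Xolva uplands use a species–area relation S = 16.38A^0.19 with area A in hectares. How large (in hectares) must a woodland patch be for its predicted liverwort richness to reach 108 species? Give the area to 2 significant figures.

108 = 16.38 × A^0.19  ⇒  A^0.19 = 108/16.38 = 6.593
ln A = ln(6.593) / 0.19 = 1.8861 / 0.19 = 9.9267
A = e^9.9267 ≈ 20469 hectares

20000 hectares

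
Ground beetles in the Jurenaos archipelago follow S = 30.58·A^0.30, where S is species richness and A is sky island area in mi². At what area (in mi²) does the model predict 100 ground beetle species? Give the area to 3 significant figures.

51.9 mi²

100 = 30.58 × A^0.3  ⇒  A^0.3 = 100/30.58 = 3.27
ln A = ln(3.27) / 0.3 = 1.1848 / 0.3 = 3.9494
A = e^3.9494 ≈ 51.9 mi²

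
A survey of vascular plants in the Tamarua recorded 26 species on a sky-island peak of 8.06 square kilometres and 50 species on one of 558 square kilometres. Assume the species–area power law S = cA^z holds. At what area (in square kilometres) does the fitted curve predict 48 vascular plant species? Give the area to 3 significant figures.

428 square kilometres

z = ln(50/26) / ln(558/8.06) = 0.6539 / 4.2374 = 0.1543
c = 26 / 8.06^0.1543 = 26 / 1.38 = 18.84
A = (48/18.84)^(1/0.1543) ⇒ ln A = ln(2.548)/0.1543 = 6.0598
A = e^6.0598 ≈ 428.3 square kilometres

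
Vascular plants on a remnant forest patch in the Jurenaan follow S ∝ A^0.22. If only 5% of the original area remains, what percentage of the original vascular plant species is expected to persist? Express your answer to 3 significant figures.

S_new/S_old = (A_new/A_old)^z = 0.05^0.22
= exp(0.22 × ln 0.05) = exp(0.22 × -2.9957) = exp(-0.6591) ≈ 0.5173

51.7%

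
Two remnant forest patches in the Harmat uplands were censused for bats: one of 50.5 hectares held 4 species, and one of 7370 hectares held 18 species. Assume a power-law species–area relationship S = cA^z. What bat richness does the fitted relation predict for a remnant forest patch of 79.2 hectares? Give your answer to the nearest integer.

z = ln(18/4) / ln(7370/50.5) = 1.5041 / 4.9832 = 0.3018
c = 4 / 50.5^0.3018 = 4 / 3.267 = 1.224
S₃ = 1.224 × 79.2^0.3018 = 1.224 × 3.742 ≈ 4.582

5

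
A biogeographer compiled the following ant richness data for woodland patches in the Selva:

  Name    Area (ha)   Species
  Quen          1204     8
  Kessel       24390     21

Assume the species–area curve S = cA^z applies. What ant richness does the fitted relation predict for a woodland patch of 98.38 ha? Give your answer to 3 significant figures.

3.58

z = ln(21/8) / ln(24390/1204) = 0.9651 / 3.0085 = 0.3208
c = 8 / 1204^0.3208 = 8 / 9.732 = 0.822
S₃ = 0.822 × 98.38^0.3208 = 0.822 × 4.358 ≈ 3.582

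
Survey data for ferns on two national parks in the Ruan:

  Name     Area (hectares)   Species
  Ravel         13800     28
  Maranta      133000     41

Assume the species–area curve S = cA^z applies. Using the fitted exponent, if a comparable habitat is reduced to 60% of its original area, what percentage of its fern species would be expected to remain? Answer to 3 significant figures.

91.8%

z = ln(41/28) / ln(133000/13800) = 0.3814 / 2.2657 = 0.1683
S_new/S_old = (A_new/A_old)^z = 0.6^0.1683 = exp(0.1683 × -0.5108) = 0.9176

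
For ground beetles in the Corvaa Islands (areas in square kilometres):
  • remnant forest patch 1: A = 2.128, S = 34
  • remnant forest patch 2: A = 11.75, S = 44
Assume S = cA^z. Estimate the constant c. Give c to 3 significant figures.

30.3

z = ln(S₂/S₁) / ln(A₂/A₁) = ln(44/34) / ln(11.75/2.128) = 0.2578 / 1.7087 = 0.1509
c = S₁ / A₁^z = 34 / 2.128^0.1509 = 34 / 1.121 = 30.34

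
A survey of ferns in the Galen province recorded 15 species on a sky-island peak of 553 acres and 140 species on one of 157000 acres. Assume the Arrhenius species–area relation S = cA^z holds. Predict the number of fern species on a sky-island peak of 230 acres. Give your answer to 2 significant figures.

11

z = ln(140/15) / ln(157000/553) = 2.2336 / 5.6486 = 0.3954
c = 15 / 553^0.3954 = 15 / 12.15 = 1.235
S₃ = 1.235 × 230^0.3954 = 1.235 × 8.588 ≈ 10.6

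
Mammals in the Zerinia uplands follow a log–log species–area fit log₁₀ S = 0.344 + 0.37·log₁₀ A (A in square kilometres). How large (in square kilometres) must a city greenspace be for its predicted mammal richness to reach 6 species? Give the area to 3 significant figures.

6 = 2.208 × A^0.37  ⇒  A^0.37 = 6/2.208 = 2.717
ln A = ln(2.717) / 0.37 = 0.9997 / 0.37 = 2.7018
A = e^2.7018 ≈ 14.91 square kilometres

14.9 square kilometres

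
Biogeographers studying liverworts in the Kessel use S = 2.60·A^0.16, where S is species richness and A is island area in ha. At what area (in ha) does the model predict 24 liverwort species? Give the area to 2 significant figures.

24 = 2.6 × A^0.16  ⇒  A^0.16 = 24/2.6 = 9.231
ln A = ln(9.231) / 0.16 = 2.2225 / 0.16 = 13.8909
A = e^13.8909 ≈ 1078293 ha

1100000 ha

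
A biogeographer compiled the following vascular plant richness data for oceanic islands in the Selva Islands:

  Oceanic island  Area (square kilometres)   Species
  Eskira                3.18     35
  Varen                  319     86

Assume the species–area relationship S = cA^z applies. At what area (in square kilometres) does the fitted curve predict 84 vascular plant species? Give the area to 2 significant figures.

280 square kilometres

z = ln(86/35) / ln(319/3.18) = 0.8990 / 4.6083 = 0.1951
c = 35 / 3.18^0.1951 = 35 / 1.253 = 27.93
A = (84/27.93)^(1/0.1951) ⇒ ln A = ln(3.008)/0.1951 = 5.6446
A = e^5.6446 ≈ 282.8 square kilometres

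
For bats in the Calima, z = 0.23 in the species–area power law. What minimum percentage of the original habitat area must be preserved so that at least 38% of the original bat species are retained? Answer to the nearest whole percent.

1%

Need (A_new/A_old)^0.23 = 0.38, so A_new/A_old = 0.38^(1/0.23) = 0.38^4.348
ln(A_new/A_old) = ln 0.38 / 0.23 = -0.9676 / 0.23 = -4.2069
A_new/A_old = e^-4.2069 ≈ 0.01489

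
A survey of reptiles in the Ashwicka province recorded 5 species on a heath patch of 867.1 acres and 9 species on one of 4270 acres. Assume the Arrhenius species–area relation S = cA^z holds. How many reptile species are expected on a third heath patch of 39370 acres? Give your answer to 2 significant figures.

z = ln(9/5) / ln(4270/867.1) = 0.5878 / 1.5942 = 0.3687
c = 5 / 867.1^0.3687 = 5 / 12.11 = 0.4128
S₃ = 0.4128 × 39370^0.3687 = 0.4128 × 49.46 ≈ 20.41

20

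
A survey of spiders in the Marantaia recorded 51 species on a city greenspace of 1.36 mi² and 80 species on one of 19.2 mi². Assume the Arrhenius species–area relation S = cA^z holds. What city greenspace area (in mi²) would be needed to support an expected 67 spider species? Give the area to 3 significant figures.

z = ln(80/51) / ln(19.2/1.36) = 0.4502 / 2.6474 = 0.1701
c = 51 / 1.36^0.1701 = 51 / 1.054 = 48.4
A = (67/48.4)^(1/0.1701) ⇒ ln A = ln(1.384)/0.1701 = 1.9121
A = e^1.9121 ≈ 6.767 mi²

6.77 mi²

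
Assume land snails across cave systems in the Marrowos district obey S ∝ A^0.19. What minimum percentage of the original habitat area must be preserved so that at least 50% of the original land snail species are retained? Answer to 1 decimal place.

Need (A_new/A_old)^0.19 = 0.5, so A_new/A_old = 0.5^(1/0.19) = 0.5^5.263
ln(A_new/A_old) = ln 0.5 / 0.19 = -0.6931 / 0.19 = -3.6481
A_new/A_old = e^-3.6481 ≈ 0.02604

2.6%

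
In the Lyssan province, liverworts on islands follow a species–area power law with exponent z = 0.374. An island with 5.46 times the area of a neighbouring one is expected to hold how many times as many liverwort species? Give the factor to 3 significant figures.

S₂/S₁ = (A₂/A₁)^z = 5.46^0.374
ln(S₂/S₁) = 0.374 × ln 5.46 = 0.374 × 1.6974 = 0.6348
S₂/S₁ = e^0.6348 ≈ 1.887

1.89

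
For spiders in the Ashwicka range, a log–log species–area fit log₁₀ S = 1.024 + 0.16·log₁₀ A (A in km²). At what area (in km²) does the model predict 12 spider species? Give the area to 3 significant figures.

2.21 km²

12 = 10.57 × A^0.16  ⇒  A^0.16 = 12/10.57 = 1.135
ln A = ln(1.135) / 0.16 = 0.1271 / 0.16 = 0.7941
A = e^0.7941 ≈ 2.212 km²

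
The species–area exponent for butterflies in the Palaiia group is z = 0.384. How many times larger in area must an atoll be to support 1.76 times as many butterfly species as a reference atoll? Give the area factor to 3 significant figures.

(A₂/A₁)^0.384 = 1.76, so A₂/A₁ = 1.76^(1/0.384) = 1.76^2.604
ln(A₂/A₁) = ln 1.76 / 0.384 = 0.5653 / 0.384 = 1.4722
A₂/A₁ = e^1.4722 ≈ 4.359

4.36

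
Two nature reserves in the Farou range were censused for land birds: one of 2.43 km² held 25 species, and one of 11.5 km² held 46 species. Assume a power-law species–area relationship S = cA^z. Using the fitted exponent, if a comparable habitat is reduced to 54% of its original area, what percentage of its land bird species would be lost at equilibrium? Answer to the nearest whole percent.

21%

z = ln(46/25) / ln(11.5/2.43) = 0.6098 / 1.5545 = 0.3923
S_new/S_old = (A_new/A_old)^z = 0.54^0.3923 = exp(0.3923 × -0.6162) = 0.7853
Fraction lost = 1 − 0.7853 = 0.2147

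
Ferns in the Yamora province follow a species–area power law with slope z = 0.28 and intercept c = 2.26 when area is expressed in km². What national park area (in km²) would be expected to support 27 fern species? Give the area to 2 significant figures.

7000 km²

27 = 2.26 × A^0.28  ⇒  A^0.28 = 27/2.26 = 11.95
ln A = ln(11.95) / 0.28 = 2.4805 / 0.28 = 8.8588
A = e^8.8588 ≈ 7036 km²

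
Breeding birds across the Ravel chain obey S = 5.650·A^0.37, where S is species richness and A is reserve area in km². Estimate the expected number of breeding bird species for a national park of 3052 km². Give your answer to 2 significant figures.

S = 5.65 × 3052^0.37 = 5.65 × 19.47 ≈ 110

110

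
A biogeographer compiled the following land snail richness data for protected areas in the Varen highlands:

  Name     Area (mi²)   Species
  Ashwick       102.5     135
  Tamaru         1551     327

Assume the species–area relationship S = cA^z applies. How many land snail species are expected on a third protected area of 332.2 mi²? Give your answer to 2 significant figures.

200

z = ln(327/135) / ln(1551/102.5) = 0.8847 / 2.7168 = 0.3256
c = 135 / 102.5^0.3256 = 135 / 4.516 = 29.89
S₃ = 29.89 × 332.2^0.3256 = 29.89 × 6.623 ≈ 198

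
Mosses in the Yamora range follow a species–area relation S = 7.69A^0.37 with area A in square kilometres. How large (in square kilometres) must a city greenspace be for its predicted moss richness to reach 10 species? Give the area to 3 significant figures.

2.03 square kilometres

10 = 7.69 × A^0.37  ⇒  A^0.37 = 10/7.69 = 1.3
ln A = ln(1.3) / 0.37 = 0.2627 / 0.37 = 0.7099
A = e^0.7099 ≈ 2.034 square kilometres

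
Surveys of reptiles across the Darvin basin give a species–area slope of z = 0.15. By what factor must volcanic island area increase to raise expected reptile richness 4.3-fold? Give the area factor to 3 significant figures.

16700

(A₂/A₁)^0.15 = 4.3, so A₂/A₁ = 4.3^(1/0.15) = 4.3^6.667
ln(A₂/A₁) = ln 4.3 / 0.15 = 1.4586 / 0.15 = 9.7241
A₂/A₁ = e^9.7241 ≈ 16716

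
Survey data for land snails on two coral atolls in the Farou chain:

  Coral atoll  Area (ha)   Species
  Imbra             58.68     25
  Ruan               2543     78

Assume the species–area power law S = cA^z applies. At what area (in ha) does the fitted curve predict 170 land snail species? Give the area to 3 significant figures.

z = ln(78/25) / ln(2543/58.68) = 1.1378 / 3.7690 = 0.3019
c = 25 / 58.68^0.3019 = 25 / 3.419 = 7.312
A = (170/7.312)^(1/0.3019) ⇒ ln A = ln(23.25)/0.3019 = 10.4218
A = e^10.4218 ≈ 33583 ha

33600 ha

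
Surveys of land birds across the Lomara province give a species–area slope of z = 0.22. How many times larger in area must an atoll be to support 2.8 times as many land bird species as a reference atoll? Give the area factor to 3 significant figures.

(A₂/A₁)^0.22 = 2.8, so A₂/A₁ = 2.8^(1/0.22) = 2.8^4.545
ln(A₂/A₁) = ln 2.8 / 0.22 = 1.0296 / 0.22 = 4.6801
A₂/A₁ = e^4.6801 ≈ 107.8

108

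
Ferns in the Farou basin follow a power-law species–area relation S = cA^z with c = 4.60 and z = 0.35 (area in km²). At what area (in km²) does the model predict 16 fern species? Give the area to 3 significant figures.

16 = 4.6 × A^0.35  ⇒  A^0.35 = 16/4.6 = 3.478
ln A = ln(3.478) / 0.35 = 1.2465 / 0.35 = 3.5615
A = e^3.5615 ≈ 35.22 km²

35.2 km²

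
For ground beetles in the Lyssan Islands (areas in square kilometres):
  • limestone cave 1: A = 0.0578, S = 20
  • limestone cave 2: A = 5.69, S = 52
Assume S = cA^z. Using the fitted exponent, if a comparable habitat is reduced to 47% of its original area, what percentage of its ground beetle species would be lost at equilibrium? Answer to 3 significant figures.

z = ln(52/20) / ln(5.69/0.0578) = 0.9555 / 4.5895 = 0.2082
S_new/S_old = (A_new/A_old)^z = 0.47^0.2082 = exp(0.2082 × -0.7550) = 0.8545
Fraction lost = 1 − 0.8545 = 0.1455

14.5%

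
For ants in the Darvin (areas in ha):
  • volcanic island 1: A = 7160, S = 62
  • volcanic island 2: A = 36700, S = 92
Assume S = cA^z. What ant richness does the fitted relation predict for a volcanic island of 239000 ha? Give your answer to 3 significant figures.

z = ln(92/62) / ln(36700/7160) = 0.3947 / 1.6343 = 0.2415
c = 62 / 7160^0.2415 = 62 / 8.529 = 7.269
S₃ = 7.269 × 239000^0.2415 = 7.269 × 19.9 ≈ 144.6

145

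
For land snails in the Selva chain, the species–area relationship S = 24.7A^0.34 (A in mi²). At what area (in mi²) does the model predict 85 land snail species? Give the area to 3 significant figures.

85 = 24.7 × A^0.34  ⇒  A^0.34 = 85/24.7 = 3.441
ln A = ln(3.441) / 0.34 = 1.2358 / 0.34 = 3.6348
A = e^3.6348 ≈ 37.9 mi²

37.9 mi²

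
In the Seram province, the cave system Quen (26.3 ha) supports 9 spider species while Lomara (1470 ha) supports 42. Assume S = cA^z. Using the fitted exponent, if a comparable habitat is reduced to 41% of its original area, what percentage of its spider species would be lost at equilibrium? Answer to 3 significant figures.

z = ln(42/9) / ln(1470/26.3) = 1.5404 / 4.0234 = 0.3829
S_new/S_old = (A_new/A_old)^z = 0.41^0.3829 = exp(0.3829 × -0.8916) = 0.7108
Fraction lost = 1 − 0.7108 = 0.2892

28.9%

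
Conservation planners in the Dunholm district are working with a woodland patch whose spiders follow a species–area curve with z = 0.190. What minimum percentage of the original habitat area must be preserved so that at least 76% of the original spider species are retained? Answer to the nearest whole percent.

Need (A_new/A_old)^0.19 = 0.76, so A_new/A_old = 0.76^(1/0.19) = 0.76^5.263
ln(A_new/A_old) = ln 0.76 / 0.19 = -0.2744 / 0.19 = -1.4444
A_new/A_old = e^-1.4444 ≈ 0.2359

24%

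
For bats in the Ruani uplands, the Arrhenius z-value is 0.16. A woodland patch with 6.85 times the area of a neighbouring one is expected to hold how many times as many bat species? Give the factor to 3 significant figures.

S₂/S₁ = (A₂/A₁)^z = 6.85^0.16
ln(S₂/S₁) = 0.16 × ln 6.85 = 0.16 × 1.9242 = 0.3079
S₂/S₁ = e^0.3079 ≈ 1.361

1.36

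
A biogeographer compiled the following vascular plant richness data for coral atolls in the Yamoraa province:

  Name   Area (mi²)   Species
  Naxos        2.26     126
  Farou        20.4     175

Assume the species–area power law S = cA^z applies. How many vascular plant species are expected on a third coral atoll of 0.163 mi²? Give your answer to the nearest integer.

z = ln(175/126) / ln(20.4/2.26) = 0.3285 / 2.2002 = 0.1493
c = 126 / 2.26^0.1493 = 126 / 1.129 = 111.6
S₃ = 111.6 × 0.163^0.1493 = 111.6 × 0.7627 ≈ 85.09

85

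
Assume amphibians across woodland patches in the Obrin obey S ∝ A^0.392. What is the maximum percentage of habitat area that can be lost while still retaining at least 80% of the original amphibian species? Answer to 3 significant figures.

43.4%

Need (A_new/A_old)^0.392 = 0.8, so A_new/A_old = 0.8^(1/0.392) = 0.8^2.551
ln(A_new/A_old) = ln 0.8 / 0.392 = -0.2231 / 0.392 = -0.5692
A_new/A_old = e^-0.5692 ≈ 0.566
Fraction that can be lost = 1 − 0.566 = 0.434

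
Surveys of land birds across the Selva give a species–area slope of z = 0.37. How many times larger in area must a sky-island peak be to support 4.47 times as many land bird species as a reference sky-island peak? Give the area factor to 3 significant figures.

(A₂/A₁)^0.37 = 4.47, so A₂/A₁ = 4.47^(1/0.37) = 4.47^2.703
ln(A₂/A₁) = ln 4.47 / 0.37 = 1.4974 / 0.37 = 4.0470
A₂/A₁ = e^4.0470 ≈ 57.23

57.2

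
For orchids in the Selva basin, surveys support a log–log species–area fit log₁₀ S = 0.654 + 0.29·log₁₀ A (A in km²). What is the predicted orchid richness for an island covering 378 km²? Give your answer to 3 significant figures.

S = 4.508 × 378^0.29
ln S = ln 4.508 + 0.29 × ln 378 = 1.5059 + 0.29 × 5.9349 = 3.2270
S = e^3.2270 ≈ 25.2

25.2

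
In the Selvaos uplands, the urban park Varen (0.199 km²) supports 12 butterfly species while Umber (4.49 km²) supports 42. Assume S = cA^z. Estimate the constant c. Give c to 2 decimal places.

z = ln(S₂/S₁) / ln(A₂/A₁) = ln(42/12) / ln(4.49/0.199) = 1.2528 / 3.1163 = 0.4020
c = S₁ / A₁^z = 12 / 0.199^0.4020 = 12 / 0.5226 = 22.96

22.96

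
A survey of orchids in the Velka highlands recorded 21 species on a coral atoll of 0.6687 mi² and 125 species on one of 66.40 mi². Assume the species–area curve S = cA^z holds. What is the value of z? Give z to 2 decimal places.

Taking logs: ln S = ln c + z ln A, so z = (ln S₂ − ln S₁)/(ln A₂ − ln A₁).
z = ln(125/21) / ln(66.4/0.6687) = ln(5.952) / ln(99.3) = 1.7838 / 4.5981 = 0.3879

0.39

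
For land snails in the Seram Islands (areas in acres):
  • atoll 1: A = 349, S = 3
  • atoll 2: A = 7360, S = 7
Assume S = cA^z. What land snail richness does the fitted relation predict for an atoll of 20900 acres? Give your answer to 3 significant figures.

9.36

z = ln(7/3) / ln(7360/349) = 0.8473 / 3.0487 = 0.2779
c = 3 / 349^0.2779 = 3 / 5.09 = 0.5894
S₃ = 0.5894 × 20900^0.2779 = 0.5894 × 15.87 ≈ 9.356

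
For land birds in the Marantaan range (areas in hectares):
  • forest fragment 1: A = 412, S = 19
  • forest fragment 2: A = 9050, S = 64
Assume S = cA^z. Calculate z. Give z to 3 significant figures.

Taking logs: ln S = ln c + z ln A, so z = (ln S₂ − ln S₁)/(ln A₂ − ln A₁).
z = ln(64/19) / ln(9050/412) = ln(3.368) / ln(21.97) = 1.2144 / 3.0895 = 0.3931

0.393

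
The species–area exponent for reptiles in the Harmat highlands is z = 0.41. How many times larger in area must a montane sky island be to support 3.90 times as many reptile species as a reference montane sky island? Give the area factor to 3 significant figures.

27.6

(A₂/A₁)^0.41 = 3.9, so A₂/A₁ = 3.9^(1/0.41) = 3.9^2.439
ln(A₂/A₁) = ln 3.9 / 0.41 = 1.3610 / 0.41 = 3.3195
A₂/A₁ = e^3.3195 ≈ 27.65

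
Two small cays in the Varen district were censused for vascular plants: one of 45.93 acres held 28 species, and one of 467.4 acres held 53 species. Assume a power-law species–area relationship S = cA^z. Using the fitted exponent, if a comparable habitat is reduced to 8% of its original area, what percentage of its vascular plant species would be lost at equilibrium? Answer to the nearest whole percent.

z = ln(53/28) / ln(467.4/45.93) = 0.6381 / 2.3201 = 0.2750
S_new/S_old = (A_new/A_old)^z = 0.08^0.2750 = exp(0.2750 × -2.5257) = 0.4992
Fraction lost = 1 − 0.4992 = 0.5008

50%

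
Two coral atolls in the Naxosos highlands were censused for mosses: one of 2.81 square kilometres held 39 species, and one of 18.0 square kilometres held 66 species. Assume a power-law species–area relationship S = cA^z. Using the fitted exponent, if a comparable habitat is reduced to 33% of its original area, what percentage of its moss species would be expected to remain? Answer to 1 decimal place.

z = ln(66/39) / ln(18/2.81) = 0.5261 / 1.8572 = 0.2833
S_new/S_old = (A_new/A_old)^z = 0.33^0.2833 = exp(0.2833 × -1.1087) = 0.7305

73.0%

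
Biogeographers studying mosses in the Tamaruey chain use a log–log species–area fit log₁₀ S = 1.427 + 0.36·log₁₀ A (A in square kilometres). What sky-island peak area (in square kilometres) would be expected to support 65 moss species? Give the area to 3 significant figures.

11.8 square kilometres

65 = 26.73 × A^0.36  ⇒  A^0.36 = 65/26.73 = 2.432
ln A = ln(2.432) / 0.36 = 0.8886 / 0.36 = 2.4683
A = e^2.4683 ≈ 11.8 square kilometres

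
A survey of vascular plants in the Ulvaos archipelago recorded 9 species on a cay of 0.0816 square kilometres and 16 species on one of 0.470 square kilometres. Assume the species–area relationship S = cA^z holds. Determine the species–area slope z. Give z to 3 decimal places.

Taking logs: ln S = ln c + z ln A, so z = (ln S₂ − ln S₁)/(ln A₂ − ln A₁).
z = ln(16/9) / ln(0.47/0.0816) = ln(1.778) / ln(5.76) = 0.5754 / 1.7509 = 0.3286

0.329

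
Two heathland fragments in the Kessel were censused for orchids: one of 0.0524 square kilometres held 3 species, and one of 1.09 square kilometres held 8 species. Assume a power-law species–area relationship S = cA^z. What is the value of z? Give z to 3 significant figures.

0.323

Taking logs: ln S = ln c + z ln A, so z = (ln S₂ − ln S₁)/(ln A₂ − ln A₁).
z = ln(8/3) / ln(1.09/0.0524) = ln(2.667) / ln(20.8) = 0.9808 / 3.0350 = 0.3232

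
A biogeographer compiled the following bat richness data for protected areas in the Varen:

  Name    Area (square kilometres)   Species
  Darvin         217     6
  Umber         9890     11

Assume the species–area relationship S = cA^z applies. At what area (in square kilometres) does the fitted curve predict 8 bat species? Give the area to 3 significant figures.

1330 square kilometres

z = ln(11/6) / ln(9890/217) = 0.6061 / 3.8194 = 0.1587
c = 6 / 217^0.1587 = 6 / 2.349 = 2.555
A = (8/2.555)^(1/0.1587) ⇒ ln A = ln(3.131)/0.1587 = 7.1926
A = e^7.1926 ≈ 1330 square kilometres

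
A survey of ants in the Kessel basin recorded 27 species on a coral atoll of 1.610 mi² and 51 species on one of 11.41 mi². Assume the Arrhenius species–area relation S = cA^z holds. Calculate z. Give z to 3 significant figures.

0.325

Taking logs: ln S = ln c + z ln A, so z = (ln S₂ − ln S₁)/(ln A₂ − ln A₁).
z = ln(51/27) / ln(11.41/1.61) = ln(1.889) / ln(7.087) = 0.6360 / 1.9583 = 0.3248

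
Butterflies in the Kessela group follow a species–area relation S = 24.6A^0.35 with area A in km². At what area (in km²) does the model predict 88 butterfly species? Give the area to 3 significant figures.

88 = 24.6 × A^0.35  ⇒  A^0.35 = 88/24.6 = 3.577
ln A = ln(3.577) / 0.35 = 1.2746 / 0.35 = 3.6417
A = e^3.6417 ≈ 38.16 km²

38.2 km²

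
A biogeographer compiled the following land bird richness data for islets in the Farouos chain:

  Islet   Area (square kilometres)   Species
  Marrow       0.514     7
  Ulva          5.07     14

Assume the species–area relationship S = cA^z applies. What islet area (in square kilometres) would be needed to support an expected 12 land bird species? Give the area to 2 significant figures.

z = ln(14/7) / ln(5.07/0.514) = 0.6931 / 2.2889 = 0.3028
c = 7 / 0.514^0.3028 = 7 / 0.8175 = 8.563
A = (12/8.563)^(1/0.3028) ⇒ ln A = ln(1.401)/0.3028 = 1.1143
A = e^1.1143 ≈ 3.047 square kilometres

3.0 square kilometres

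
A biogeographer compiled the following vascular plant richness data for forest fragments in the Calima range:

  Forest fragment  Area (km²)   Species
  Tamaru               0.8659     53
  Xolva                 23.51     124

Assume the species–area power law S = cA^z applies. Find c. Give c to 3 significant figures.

55.0

z = ln(S₂/S₁) / ln(A₂/A₁) = ln(124/53) / ln(23.51/0.8659) = 0.8500 / 3.3014 = 0.2575
c = S₁ / A₁^z = 53 / 0.8659^0.2575 = 53 / 0.9636 = 55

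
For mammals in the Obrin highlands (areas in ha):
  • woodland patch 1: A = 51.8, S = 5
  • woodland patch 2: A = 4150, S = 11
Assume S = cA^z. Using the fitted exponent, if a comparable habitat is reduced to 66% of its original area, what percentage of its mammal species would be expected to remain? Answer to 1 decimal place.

92.8%

z = ln(11/5) / ln(4150/51.8) = 0.7885 / 4.3835 = 0.1799
S_new/S_old = (A_new/A_old)^z = 0.66^0.1799 = exp(0.1799 × -0.4155) = 0.928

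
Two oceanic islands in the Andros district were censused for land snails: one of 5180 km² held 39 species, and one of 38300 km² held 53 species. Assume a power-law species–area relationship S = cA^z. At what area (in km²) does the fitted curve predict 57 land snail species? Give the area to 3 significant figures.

z = ln(53/39) / ln(38300/5180) = 0.3067 / 2.0006 = 0.1533
c = 39 / 5180^0.1533 = 39 / 3.711 = 10.51
A = (57/10.51)^(1/0.1533) ⇒ ln A = ln(5.423)/0.1533 = 11.0278
A = e^11.0278 ≈ 61561 km²

61600 km²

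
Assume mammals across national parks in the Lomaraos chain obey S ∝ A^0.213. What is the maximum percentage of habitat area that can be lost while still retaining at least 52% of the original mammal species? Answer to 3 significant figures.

Need (A_new/A_old)^0.213 = 0.52, so A_new/A_old = 0.52^(1/0.213) = 0.52^4.695
ln(A_new/A_old) = ln 0.52 / 0.213 = -0.6539 / 0.213 = -3.0701
A_new/A_old = e^-3.0701 ≈ 0.04642
Fraction that can be lost = 1 − 0.04642 = 0.9536

95.4%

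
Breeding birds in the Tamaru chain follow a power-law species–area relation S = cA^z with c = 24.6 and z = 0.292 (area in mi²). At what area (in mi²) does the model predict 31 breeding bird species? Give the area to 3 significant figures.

2.21 mi²

31 = 24.6 × A^0.292  ⇒  A^0.292 = 31/24.6 = 1.26
ln A = ln(1.26) / 0.292 = 0.2312 / 0.292 = 0.7919
A = e^0.7919 ≈ 2.208 mi²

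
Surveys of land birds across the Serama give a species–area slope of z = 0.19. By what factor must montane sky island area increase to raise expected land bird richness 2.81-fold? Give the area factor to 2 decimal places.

(A₂/A₁)^0.19 = 2.81, so A₂/A₁ = 2.81^(1/0.19) = 2.81^5.263
ln(A₂/A₁) = ln 2.81 / 0.19 = 1.0332 / 0.19 = 5.4378
A₂/A₁ = e^5.4378 ≈ 229.9

229.94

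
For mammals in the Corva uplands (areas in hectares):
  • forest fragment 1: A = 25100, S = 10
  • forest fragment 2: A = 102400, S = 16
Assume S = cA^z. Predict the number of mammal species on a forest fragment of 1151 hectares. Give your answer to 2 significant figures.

z = ln(16/10) / ln(102400/25100) = 0.4700 / 1.4060 = 0.3343
c = 10 / 25100^0.3343 = 10 / 29.56 = 0.3383
S₃ = 0.3383 × 1151^0.3343 = 0.3383 × 10.55 ≈ 3.569

3.6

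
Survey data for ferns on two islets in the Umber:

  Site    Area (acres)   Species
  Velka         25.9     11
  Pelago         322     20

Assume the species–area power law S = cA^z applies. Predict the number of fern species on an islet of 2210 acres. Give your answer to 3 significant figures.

z = ln(20/11) / ln(322/25.9) = 0.5978 / 2.5203 = 0.2372
c = 11 / 25.9^0.2372 = 11 / 2.164 = 5.083
S₃ = 5.083 × 2210^0.2372 = 5.083 × 6.213 ≈ 31.58

31.6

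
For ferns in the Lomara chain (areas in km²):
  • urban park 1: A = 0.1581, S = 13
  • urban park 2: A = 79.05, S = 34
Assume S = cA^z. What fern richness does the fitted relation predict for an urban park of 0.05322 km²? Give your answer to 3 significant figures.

z = ln(34/13) / ln(79.05/0.1581) = 0.9614 / 6.2146 = 0.1547
c = 13 / 0.1581^0.1547 = 13 / 0.7517 = 17.29
S₃ = 17.29 × 0.05322^0.1547 = 17.29 × 0.6352 ≈ 10.98

11.0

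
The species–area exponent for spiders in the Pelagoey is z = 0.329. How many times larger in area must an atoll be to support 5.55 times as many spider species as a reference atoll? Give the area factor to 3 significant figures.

183

(A₂/A₁)^0.329 = 5.55, so A₂/A₁ = 5.55^(1/0.329) = 5.55^3.04
ln(A₂/A₁) = ln 5.55 / 0.329 = 1.7138 / 0.329 = 5.2091
A₂/A₁ = e^5.2091 ≈ 182.9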